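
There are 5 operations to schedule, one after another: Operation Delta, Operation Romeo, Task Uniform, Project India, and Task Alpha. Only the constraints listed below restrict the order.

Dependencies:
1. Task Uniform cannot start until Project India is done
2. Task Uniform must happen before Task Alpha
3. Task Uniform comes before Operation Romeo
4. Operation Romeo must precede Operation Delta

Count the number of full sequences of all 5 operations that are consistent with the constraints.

Only Project India has no prerequisites, so it must go first.
Enumerating by repeatedly choosing an available operation (one whose prerequisites are all placed) gives 3 distinct complete orderings.

3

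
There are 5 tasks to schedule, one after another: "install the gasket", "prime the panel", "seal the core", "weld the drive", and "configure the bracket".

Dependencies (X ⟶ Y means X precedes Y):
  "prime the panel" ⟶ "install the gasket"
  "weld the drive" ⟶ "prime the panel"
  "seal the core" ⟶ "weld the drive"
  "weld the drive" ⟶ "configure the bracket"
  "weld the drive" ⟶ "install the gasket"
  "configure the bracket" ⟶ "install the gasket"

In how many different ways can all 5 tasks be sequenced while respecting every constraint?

"seal the core" is the only task with nothing required before it, so every ordering starts there.
Systematically extending each partial ordering one task at a time and counting, there are 2 complete orderings.

2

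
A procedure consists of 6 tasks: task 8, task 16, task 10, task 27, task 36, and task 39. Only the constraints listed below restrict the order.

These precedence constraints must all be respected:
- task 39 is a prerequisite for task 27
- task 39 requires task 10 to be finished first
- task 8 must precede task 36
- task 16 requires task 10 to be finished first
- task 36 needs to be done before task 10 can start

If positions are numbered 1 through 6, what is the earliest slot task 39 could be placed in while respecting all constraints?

Working backwards through the constraints from task 39, its full set of required predecessors is task 8, task 10, task 36 — 3 of them.
So at minimum 3 tasks come before task 39, putting task 39 no earlier than position 4. That position is achievable by scheduling exactly those predecessors first.

4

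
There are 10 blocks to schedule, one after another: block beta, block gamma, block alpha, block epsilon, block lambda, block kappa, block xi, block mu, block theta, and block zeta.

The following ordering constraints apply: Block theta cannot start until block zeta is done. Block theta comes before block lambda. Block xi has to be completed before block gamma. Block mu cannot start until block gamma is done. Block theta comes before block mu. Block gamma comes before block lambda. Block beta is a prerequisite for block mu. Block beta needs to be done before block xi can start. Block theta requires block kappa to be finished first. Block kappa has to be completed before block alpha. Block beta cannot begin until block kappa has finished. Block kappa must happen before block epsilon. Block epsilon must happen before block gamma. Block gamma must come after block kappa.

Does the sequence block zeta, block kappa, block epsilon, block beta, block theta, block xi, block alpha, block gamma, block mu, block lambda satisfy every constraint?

Checking each listed constraint against this order: for instance, block kappa is in position 2 and block gamma in position 8, so that constraint holds — and the remaining constraints check out the same way.

Yes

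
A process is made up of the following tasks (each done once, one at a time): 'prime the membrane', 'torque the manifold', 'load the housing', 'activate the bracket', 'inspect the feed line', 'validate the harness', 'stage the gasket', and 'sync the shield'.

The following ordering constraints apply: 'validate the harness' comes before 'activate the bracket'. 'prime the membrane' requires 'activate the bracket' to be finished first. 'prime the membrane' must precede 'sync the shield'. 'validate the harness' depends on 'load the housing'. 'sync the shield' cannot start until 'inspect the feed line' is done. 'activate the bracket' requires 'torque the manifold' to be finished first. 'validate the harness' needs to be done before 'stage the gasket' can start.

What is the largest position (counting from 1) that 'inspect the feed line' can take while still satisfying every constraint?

Following the constraints forward from 'inspect the feed line', its only required successor is 'sync the shield'.
With 1 mandatory successor out of 8 tasks total, the latest slot for 'inspect the feed line' is 8−1 = 7, and it's reachable by doing all non-successors before 'inspect the feed line'.

7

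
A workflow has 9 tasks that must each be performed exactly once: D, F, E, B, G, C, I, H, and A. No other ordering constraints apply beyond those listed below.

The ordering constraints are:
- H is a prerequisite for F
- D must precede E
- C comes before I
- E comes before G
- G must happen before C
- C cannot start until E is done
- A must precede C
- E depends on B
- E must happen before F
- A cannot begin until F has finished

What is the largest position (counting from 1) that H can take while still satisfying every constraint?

Every task that must follow H has to come after it. Tracing all chains starting from H, those tasks are: F, C, I, A — 4 in total.
So at least 4 tasks follow H, putting H no later than position 5. That position is achievable by scheduling everything else first.

5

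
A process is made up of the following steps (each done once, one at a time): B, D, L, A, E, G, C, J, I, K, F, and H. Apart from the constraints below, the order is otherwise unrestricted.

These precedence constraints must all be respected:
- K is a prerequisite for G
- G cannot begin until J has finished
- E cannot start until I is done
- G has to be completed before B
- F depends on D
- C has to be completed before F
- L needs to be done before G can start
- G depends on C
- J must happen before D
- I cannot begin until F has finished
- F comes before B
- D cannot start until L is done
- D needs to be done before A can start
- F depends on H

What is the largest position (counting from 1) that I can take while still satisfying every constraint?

11

The only step forced after I (directly or by a chain) is E.
With 1 mandatory successor out of 12 steps total, the latest slot for I is 12−1 = 11, and it's reachable by doing all non-successors before I.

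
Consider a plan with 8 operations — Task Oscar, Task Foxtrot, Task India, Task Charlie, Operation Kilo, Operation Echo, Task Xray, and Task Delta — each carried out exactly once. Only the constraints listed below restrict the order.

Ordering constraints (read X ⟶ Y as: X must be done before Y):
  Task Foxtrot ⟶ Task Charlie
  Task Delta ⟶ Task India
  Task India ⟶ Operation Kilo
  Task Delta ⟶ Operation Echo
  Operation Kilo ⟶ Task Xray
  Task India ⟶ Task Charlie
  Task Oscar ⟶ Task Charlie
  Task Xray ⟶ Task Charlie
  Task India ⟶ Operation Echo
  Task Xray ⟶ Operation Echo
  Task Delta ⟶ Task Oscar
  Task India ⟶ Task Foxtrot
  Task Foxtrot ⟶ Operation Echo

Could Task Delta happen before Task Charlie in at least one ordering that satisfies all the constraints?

Yes

The constraints force Task Delta before Task Charlie, so yes — every valid ordering has Task Delta earlier.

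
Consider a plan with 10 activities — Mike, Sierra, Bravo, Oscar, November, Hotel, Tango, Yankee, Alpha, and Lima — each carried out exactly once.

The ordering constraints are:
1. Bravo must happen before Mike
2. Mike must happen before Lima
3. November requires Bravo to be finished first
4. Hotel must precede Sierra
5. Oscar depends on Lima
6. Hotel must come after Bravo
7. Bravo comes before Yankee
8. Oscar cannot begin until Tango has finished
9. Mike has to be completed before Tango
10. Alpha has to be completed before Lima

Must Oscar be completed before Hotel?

No

Nothing in the constraints links Oscar and Hotel; they are unordered relative to each other.
A valid ordering placing Hotel before Oscar exists, so the answer is no.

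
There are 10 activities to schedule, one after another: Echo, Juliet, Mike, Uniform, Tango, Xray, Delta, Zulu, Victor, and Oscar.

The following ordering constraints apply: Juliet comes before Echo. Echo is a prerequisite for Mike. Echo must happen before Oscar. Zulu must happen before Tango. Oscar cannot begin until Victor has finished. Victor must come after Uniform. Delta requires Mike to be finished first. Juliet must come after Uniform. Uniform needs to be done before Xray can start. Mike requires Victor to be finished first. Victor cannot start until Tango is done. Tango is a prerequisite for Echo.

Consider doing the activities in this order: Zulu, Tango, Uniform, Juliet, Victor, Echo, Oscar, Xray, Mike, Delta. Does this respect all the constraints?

Yes

Checking each listed constraint against this order: for instance, Uniform is in position 3 and Xray in position 8, so that constraint holds — and the remaining constraints check out the same way.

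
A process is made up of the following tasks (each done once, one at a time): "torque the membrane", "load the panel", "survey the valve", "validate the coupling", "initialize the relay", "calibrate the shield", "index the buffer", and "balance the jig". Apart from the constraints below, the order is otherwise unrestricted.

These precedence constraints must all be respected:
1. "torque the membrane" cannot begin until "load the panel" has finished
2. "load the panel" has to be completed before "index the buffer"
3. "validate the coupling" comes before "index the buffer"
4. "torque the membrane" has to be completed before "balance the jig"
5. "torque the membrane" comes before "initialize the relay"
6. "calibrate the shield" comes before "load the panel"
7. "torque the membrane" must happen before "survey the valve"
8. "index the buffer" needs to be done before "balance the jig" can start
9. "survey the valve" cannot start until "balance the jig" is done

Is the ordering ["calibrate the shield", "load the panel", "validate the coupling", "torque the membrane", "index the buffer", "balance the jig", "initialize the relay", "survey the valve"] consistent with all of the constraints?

Yes

Every stated constraint is respected: "torque the membrane" sits at position 4, ahead of "survey the valve" at position 8, and each of the other listed pairs likewise has the predecessor earlier in the sequence.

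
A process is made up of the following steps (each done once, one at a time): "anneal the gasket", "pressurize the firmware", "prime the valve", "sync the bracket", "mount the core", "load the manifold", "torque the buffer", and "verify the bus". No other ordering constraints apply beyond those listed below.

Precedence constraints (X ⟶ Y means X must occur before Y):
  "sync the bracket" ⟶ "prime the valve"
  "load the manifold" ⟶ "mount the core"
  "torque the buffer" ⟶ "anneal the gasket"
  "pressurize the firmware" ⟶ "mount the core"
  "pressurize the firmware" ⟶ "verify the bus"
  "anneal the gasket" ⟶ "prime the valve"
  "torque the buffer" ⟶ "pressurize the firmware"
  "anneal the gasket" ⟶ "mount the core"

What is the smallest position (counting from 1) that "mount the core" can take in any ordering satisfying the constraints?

5

Working backwards through the constraints from "mount the core", its full set of required predecessors is "anneal the gasket", "pressurize the firmware", "load the manifold", "torque the buffer" — 4 of them.
With 4 mandatory predecessors, the earliest "mount the core" can sit is position 4+1 = 5, and placing just those 4 first achieves it.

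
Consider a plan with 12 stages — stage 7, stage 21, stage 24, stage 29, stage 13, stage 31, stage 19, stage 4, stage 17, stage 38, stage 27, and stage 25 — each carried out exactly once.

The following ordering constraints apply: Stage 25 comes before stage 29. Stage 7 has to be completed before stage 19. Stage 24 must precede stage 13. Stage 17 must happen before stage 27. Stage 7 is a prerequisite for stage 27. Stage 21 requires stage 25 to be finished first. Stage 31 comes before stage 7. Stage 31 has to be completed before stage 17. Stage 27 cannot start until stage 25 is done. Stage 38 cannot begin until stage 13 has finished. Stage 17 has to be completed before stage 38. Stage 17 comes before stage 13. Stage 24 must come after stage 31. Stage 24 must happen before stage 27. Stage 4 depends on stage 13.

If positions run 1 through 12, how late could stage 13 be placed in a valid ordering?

Following every chain forward from stage 13, the stages that must come later are stage 4, stage 38 — 2 of them.
With 2 mandatory successors out of 12 stages total, the latest slot for stage 13 is 12−2 = 10, and it's reachable by doing all non-successors before stage 13.

10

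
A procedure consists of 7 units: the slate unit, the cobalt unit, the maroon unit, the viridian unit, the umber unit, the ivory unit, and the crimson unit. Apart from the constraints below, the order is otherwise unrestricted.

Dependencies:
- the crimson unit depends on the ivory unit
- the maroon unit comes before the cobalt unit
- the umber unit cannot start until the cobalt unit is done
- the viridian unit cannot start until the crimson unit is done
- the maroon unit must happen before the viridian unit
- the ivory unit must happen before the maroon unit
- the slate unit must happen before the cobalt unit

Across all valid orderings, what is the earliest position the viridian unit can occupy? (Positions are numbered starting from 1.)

The units that are forced before the viridian unit, directly or transitively, are the maroon unit, the ivory unit, the crimson unit. That's 3 units.
With 3 mandatory predecessors, the earliest the viridian unit can sit is position 3+1 = 4, and placing just those 3 first achieves it.

4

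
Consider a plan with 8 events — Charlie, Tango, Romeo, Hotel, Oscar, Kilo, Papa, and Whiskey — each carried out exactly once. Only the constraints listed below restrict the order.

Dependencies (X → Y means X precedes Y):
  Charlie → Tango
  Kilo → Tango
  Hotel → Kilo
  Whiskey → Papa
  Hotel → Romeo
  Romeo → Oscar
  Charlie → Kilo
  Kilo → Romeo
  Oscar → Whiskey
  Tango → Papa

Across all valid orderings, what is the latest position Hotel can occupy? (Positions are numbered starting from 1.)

The events that are forced after Hotel, directly or by a chain of constraints, are Tango, Romeo, Oscar, Kilo, Papa, Whiskey. That's 6 events.
So at least 6 events follow Hotel, putting Hotel no later than position 2. That position is achievable by scheduling everything else first.

2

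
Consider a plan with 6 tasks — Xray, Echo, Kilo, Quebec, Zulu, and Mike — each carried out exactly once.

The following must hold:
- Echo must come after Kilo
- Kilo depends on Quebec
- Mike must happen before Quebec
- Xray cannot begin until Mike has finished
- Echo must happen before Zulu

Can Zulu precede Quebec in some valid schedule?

The constraints give a chain Quebec → Kilo → Echo → Zulu, which forces Quebec before Zulu.
Hence Zulu can never be scheduled before Quebec.

No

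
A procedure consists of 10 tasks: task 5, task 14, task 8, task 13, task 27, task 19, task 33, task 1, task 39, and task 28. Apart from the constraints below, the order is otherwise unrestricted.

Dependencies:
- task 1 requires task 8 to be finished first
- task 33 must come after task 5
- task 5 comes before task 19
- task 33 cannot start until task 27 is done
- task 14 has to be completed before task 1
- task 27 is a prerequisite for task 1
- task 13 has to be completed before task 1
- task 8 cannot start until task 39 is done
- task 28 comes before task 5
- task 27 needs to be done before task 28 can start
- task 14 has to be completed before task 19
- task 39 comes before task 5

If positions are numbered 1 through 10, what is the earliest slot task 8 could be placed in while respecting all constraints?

Working backwards through the constraints from task 8, its only required predecessor is task 39.
With 1 mandatory predecessor, the earliest task 8 can sit is position 1+1 = 2, and placing just that one first achieves it.

2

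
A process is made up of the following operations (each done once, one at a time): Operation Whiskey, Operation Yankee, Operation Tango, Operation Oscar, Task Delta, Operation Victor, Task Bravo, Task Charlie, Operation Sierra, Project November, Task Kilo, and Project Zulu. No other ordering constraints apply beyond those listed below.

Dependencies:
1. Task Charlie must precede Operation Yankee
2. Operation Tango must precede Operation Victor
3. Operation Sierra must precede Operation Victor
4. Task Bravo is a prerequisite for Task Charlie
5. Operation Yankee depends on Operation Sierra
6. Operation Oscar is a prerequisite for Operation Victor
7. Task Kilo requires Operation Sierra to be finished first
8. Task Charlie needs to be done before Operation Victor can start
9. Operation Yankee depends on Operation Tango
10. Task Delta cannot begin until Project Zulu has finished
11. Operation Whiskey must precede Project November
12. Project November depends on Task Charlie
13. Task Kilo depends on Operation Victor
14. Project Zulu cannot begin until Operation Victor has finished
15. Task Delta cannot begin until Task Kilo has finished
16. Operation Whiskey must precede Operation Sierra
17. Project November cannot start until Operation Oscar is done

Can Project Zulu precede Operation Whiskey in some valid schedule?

The constraints give a chain Operation Whiskey → Operation Sierra → Operation Victor → Project Zulu, which forces Operation Whiskey before Project Zulu.
Hence Project Zulu can never be scheduled before Operation Whiskey.

No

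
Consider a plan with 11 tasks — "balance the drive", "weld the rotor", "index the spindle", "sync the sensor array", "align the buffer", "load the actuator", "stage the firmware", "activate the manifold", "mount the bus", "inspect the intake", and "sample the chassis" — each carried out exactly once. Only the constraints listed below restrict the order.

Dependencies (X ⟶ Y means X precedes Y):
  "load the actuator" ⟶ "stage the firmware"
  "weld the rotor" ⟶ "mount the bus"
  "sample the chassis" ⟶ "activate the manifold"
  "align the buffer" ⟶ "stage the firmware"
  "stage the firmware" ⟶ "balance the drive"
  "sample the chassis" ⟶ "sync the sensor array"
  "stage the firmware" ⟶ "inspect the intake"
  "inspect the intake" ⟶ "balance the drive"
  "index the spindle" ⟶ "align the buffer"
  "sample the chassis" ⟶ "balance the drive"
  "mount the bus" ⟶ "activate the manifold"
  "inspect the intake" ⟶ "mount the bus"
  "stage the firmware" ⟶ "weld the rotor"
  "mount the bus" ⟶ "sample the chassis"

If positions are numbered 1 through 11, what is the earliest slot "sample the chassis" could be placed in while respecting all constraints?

8

Working backwards through the constraints from "sample the chassis", its full set of required predecessors is "weld the rotor", "index the spindle", "align the buffer", "load the actuator", "stage the firmware", "mount the bus", "inspect the intake" — 7 of them.
So at minimum 7 tasks come before "sample the chassis", putting "sample the chassis" no earlier than position 8. That position is achievable by scheduling exactly those predecessors first.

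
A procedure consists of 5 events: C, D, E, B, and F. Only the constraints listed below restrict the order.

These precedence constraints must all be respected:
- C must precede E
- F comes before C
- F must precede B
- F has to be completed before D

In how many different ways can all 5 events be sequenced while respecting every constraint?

12

F is the only event with nothing required before it, so every ordering starts there.
Enumerating by repeatedly choosing an available event (one whose prerequisites are all placed) gives 12 distinct complete orderings.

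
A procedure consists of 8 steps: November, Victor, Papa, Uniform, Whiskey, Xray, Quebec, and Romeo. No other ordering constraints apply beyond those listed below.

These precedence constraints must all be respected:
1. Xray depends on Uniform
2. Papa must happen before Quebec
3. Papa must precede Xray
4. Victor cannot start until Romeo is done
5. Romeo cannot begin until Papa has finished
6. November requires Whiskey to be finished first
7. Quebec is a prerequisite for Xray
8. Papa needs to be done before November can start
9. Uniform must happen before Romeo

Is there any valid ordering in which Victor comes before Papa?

There is a dependency chain Papa → Romeo → Victor, so Victor always comes after Papa.
Hence Victor can never be scheduled before Papa.

No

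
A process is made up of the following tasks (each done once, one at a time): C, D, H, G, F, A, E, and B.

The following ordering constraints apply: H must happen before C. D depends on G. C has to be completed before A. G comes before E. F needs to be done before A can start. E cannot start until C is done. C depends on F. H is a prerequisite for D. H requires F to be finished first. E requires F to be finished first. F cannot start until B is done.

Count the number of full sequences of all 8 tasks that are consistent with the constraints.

The tasks with no prerequisites are G, B; any of them can be placed first.
Systematically extending each partial ordering one task at a time and counting, there are 40 complete orderings.

40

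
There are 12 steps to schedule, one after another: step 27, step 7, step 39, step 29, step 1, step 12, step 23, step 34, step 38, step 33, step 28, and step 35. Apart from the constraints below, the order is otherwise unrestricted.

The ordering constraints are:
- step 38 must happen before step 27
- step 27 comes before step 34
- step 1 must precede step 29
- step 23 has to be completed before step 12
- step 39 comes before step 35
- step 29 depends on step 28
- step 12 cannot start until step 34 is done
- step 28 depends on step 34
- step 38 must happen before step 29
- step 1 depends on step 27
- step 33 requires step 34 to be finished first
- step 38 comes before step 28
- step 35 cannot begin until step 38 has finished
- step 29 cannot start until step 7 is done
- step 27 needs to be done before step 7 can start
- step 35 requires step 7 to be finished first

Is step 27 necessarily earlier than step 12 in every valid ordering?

Yes

Chaining the stated constraints: step 27 → step 34 → step 12.
Hence step 27 necessarily comes before step 12.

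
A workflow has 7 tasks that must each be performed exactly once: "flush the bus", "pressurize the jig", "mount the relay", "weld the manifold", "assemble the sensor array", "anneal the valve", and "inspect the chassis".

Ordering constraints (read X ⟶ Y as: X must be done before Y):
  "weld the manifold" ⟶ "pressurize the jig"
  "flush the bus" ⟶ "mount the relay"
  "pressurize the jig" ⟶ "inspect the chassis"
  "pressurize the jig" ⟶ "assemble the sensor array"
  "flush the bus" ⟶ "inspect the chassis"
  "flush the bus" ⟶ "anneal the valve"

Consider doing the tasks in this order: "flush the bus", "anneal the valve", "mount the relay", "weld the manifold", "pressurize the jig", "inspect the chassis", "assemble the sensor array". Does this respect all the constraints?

Checking each listed constraint against this order: for instance, "flush the bus" is in position 1 and "inspect the chassis" in position 6, so that constraint holds — and the remaining constraints check out the same way.

Yes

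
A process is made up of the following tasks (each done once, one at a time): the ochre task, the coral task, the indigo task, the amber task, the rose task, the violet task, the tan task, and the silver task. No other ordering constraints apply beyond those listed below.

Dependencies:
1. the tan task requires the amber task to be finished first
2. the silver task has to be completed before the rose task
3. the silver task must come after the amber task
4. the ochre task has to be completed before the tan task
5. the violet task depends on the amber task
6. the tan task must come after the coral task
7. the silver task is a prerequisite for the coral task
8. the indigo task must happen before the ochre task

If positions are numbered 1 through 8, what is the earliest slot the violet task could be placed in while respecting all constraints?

Working backwards through the constraints from the violet task, its only required predecessor is the amber task.
With 1 mandatory predecessor, the earliest the violet task can sit is position 1+1 = 2, and placing just that one first achieves it.

2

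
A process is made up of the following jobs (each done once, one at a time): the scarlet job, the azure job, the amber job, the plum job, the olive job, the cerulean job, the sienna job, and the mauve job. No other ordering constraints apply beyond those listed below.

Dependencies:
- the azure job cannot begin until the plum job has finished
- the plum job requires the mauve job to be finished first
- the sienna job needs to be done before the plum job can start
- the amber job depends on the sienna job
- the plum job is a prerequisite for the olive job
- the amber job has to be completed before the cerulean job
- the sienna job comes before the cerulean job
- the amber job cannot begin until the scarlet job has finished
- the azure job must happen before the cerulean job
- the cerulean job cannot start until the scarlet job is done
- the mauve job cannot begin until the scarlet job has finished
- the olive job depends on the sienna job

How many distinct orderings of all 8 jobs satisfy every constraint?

39

2 jobs have no prerequisites (the scarlet job, the sienna job), so any of them could come first.
Enumerating by repeatedly choosing an available job (one whose prerequisites are all placed) gives 39 distinct complete orderings.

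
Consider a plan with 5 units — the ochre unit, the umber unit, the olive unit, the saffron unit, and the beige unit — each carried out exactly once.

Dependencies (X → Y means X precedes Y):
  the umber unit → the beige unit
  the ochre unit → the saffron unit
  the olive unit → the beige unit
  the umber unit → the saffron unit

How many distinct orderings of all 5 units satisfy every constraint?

16

The units with no prerequisites are the ochre unit, the umber unit, the olive unit; any of them can be placed first.
Counting all ways to extend the partial order to a total order gives 16.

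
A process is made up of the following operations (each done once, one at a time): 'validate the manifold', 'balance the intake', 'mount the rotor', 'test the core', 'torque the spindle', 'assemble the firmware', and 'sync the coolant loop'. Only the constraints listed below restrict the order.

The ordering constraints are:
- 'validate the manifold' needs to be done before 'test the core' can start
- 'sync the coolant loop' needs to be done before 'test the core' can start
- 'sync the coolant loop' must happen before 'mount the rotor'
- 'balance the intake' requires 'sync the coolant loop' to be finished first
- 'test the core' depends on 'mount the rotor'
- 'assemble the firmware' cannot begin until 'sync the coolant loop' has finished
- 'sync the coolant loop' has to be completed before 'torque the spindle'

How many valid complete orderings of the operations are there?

The operations with no prerequisites are 'validate the manifold', 'sync the coolant loop'; any of them can be placed first.
Enumerating by repeatedly choosing an available operation (one whose prerequisites are all placed) gives 300 distinct complete orderings.

300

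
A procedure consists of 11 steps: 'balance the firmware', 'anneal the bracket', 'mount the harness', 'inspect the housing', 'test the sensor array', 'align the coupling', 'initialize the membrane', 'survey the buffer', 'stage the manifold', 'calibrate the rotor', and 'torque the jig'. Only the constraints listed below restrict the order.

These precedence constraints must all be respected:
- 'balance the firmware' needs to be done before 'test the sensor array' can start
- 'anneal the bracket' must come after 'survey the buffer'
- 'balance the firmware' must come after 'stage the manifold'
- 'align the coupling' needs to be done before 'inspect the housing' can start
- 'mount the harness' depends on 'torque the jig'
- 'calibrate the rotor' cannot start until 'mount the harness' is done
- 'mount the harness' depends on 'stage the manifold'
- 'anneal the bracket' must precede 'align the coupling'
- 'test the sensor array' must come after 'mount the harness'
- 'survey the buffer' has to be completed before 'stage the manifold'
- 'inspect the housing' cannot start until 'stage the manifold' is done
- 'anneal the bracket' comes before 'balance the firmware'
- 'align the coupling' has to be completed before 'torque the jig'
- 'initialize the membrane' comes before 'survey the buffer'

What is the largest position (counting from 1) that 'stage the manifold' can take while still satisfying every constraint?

The steps that are forced after 'stage the manifold', directly or by a chain of constraints, are 'balance the firmware', 'mount the harness', 'inspect the housing', 'test the sensor array', 'calibrate the rotor'. That's 5 steps.
So at least 5 steps follow 'stage the manifold', putting 'stage the manifold' no later than position 6. That position is achievable by scheduling everything else first.

6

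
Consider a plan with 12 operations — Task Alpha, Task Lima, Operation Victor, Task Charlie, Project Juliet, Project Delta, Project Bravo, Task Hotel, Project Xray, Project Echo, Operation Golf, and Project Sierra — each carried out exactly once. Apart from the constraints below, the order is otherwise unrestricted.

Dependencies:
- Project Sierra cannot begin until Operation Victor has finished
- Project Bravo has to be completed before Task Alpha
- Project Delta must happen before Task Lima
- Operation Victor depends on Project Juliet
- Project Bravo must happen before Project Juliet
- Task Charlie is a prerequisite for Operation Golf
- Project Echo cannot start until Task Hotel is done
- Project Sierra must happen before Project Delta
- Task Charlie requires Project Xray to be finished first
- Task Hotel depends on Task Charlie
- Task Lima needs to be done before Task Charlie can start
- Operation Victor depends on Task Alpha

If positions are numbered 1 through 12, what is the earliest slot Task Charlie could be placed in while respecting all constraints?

Working backwards through the constraints from Task Charlie, its full set of required predecessors is Task Alpha, Task Lima, Operation Victor, Project Juliet, Project Delta, Project Bravo, Project Xray, Project Sierra — 8 of them.
So at minimum 8 operations come before Task Charlie, putting Task Charlie no earlier than position 9. That position is achievable by scheduling exactly those predecessors first.

9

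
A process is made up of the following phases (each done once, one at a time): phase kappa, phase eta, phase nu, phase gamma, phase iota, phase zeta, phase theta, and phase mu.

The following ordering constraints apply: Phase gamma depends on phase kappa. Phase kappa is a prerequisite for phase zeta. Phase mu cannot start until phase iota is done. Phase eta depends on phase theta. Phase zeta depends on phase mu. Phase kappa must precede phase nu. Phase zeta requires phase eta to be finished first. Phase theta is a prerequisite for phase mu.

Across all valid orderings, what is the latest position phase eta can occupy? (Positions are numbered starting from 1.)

Following the constraints forward from phase eta, its only required successor is phase zeta.
With 1 mandatory successor out of 8 phases total, the latest slot for phase eta is 8−1 = 7, and it's reachable by doing all non-successors before phase eta.

7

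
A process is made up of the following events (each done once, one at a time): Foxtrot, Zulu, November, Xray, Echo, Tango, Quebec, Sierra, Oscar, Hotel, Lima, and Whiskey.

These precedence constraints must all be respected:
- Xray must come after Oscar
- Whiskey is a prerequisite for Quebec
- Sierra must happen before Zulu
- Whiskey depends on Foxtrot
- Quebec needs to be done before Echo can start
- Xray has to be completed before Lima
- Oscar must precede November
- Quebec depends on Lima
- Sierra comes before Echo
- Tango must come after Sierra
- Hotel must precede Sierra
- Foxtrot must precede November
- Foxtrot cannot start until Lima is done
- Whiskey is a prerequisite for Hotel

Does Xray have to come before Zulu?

Yes

Tracing the constraints gives a chain: Xray → Lima → Foxtrot → Whiskey → Hotel → Sierra → Zulu.
Hence Xray necessarily comes before Zulu.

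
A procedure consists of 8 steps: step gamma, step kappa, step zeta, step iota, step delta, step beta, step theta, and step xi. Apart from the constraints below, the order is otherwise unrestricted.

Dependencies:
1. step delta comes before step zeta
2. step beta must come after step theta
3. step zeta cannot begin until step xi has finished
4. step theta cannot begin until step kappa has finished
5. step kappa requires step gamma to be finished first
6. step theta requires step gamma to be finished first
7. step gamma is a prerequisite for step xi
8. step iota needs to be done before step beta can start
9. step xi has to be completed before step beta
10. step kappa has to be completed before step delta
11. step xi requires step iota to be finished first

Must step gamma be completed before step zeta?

Chaining the stated constraints: step gamma → step xi → step zeta.
So step gamma must precede step zeta in any valid ordering.

Yes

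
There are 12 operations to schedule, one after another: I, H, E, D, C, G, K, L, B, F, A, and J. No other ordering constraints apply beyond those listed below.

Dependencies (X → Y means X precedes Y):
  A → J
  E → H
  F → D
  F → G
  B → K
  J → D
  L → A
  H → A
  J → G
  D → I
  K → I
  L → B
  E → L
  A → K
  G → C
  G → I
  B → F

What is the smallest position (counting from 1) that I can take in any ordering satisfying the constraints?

11

Every operation that must precede I has to come before it. Tracing all chains that end at I, those operations are: H, E, D, G, K, L, B, F, A, J — 10 in total.
So at minimum 10 operations come before I, putting I no earlier than position 11. That position is achievable by scheduling exactly those predecessors first.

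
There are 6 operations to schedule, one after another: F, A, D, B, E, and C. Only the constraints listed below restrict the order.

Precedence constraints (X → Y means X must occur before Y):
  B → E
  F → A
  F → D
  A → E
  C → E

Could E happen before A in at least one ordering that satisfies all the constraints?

No

There is a dependency chain A → E, so E always comes after A.
Hence E can never be scheduled before A.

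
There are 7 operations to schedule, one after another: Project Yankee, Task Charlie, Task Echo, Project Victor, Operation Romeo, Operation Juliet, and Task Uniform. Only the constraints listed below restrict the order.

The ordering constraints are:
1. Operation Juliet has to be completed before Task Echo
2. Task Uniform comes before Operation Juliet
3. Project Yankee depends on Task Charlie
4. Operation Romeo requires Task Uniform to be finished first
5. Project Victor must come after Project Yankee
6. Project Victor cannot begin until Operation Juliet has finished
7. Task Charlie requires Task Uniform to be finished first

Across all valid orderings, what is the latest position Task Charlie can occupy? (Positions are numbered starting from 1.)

5

Following every chain forward from Task Charlie, the operations that must come later are Project Yankee, Project Victor — 2 of them.
With 2 mandatory successors out of 7 operations total, the latest slot for Task Charlie is 7−2 = 5, and it's reachable by doing all non-successors before Task Charlie.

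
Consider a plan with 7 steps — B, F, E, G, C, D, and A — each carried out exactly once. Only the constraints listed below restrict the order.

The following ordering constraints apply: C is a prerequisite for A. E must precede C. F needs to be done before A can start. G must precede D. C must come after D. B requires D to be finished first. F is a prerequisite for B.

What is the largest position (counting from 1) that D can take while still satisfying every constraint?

4

Every step that must follow D has to come after it. Tracing all chains starting from D, those steps are: B, C, A — 3 in total.
So at least 3 steps follow D, putting D no later than position 4. That position is achievable by scheduling everything else first.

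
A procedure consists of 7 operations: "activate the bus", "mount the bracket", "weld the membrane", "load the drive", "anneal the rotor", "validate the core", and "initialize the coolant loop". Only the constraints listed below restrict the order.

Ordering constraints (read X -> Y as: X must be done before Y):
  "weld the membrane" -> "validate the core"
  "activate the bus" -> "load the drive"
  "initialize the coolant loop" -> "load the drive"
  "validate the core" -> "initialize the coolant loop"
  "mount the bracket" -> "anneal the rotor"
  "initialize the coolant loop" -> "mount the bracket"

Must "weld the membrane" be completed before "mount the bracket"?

Yes

Chaining the stated constraints: "weld the membrane" → "validate the core" → "initialize the coolant loop" → "mount the bracket".
That forces "weld the membrane" before "mount the bracket" in every valid schedule.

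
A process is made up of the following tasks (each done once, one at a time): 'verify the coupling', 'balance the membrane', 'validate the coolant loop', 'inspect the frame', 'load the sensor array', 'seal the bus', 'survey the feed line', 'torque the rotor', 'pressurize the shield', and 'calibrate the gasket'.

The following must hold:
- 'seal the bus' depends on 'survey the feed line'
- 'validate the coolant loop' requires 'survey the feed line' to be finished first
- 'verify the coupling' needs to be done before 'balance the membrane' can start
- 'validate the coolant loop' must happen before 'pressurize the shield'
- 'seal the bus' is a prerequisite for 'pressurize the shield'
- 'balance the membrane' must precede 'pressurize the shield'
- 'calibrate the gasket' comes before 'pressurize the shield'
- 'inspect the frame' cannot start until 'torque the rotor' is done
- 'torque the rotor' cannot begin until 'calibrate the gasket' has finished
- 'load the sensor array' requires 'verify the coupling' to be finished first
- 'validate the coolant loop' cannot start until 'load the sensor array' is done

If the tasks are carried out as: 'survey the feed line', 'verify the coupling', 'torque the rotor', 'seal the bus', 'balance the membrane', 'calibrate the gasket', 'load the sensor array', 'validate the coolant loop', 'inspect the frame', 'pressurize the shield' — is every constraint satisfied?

No

In the proposed order, 'torque the rotor' appears before 'calibrate the gasket'.
But one of the constraints requires 'calibrate the gasket' before 'torque the rotor', so this ordering violates it.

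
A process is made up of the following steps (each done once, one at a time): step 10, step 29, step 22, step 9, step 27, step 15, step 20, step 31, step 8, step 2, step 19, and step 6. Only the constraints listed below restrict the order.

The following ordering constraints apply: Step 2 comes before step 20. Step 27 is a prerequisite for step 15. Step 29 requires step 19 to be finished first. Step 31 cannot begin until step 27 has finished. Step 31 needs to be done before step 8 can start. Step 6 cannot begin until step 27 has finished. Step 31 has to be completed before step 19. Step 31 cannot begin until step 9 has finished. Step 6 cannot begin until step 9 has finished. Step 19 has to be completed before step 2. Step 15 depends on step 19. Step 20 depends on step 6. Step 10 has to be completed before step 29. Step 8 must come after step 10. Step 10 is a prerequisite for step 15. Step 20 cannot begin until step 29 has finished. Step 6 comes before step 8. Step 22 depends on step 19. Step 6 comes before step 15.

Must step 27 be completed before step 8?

Chaining the stated constraints: step 27 → step 6 → step 8.
Hence step 27 necessarily comes before step 8.

Yes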